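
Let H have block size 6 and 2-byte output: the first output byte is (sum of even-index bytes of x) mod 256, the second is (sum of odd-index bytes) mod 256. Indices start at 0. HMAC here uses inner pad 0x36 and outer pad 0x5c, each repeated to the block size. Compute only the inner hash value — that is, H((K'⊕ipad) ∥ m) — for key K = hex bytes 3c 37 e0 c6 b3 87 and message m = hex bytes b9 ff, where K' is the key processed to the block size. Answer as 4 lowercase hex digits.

1ea1

Key hex bytes 3c 37 e0 c6 b3 87 is exactly B = 6 bytes: K' = 3c 37 e0 c6 b3 87.
K' ⊕ ipad = 0a 01 d6 f0 85 b1.
Inner input = 0a 01 d6 f0 85 b1 ∥ b9 ff.
Inner hash: even-index sum = 542 mod 256 = 30; odd-index sum = 673 mod 256 = 161 → 1e a1.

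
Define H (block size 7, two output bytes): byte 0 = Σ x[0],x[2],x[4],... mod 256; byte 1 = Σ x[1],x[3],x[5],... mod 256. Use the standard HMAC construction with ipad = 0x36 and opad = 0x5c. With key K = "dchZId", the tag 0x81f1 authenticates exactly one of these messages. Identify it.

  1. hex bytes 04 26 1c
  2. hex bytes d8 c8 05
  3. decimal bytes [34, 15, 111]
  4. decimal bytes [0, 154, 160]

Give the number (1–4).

Key "dchZId" = 64 63 68 5a 49 64 is 6 bytes ≤ B = 7; zero-pad to 7 bytes: K' = 64 63 68 5a 49 64 00.
K' ⊕ ipad = 52 55 5e 6c 7f 52 36; K' ⊕ opad = 38 3f 34 06 15 38 5c.
m1: inner = H(52 55 5e 6c 7f 52 36 04 26 1c) = 8b 33; tag = H(38 3f 34 06 15 38 5c 8b 33) = 1008
m2: inner = H(52 55 5e 6c 7f 52 36 d8 c8 05) = 2d f0; tag = H(38 3f 34 06 15 38 5c 2d f0) = cdaa
m3: inner = H(52 55 5e 6c 7f 52 36 22 0f 6f) = 74 a4; tag = H(38 3f 34 06 15 38 5c 74 a4) = 81f1 ← matches
m4: inner = H(52 55 5e 6c 7f 52 36 00 9a a0) = ff b3; tag = H(38 3f 34 06 15 38 5c ff b3) = 907c

3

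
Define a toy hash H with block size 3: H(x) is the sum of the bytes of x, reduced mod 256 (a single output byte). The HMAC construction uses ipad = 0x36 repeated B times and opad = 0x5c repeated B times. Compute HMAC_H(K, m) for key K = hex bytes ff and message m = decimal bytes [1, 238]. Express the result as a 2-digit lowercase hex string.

7f

Key hex bytes ff is 1 byte ≤ B = 3; zero-pad to 3 bytes: K' = ff 00 00.
K' ⊕ ipad = c9 36 36.  K' ⊕ opad = a3 5c 5c.
Inner input = (K'⊕ipad) ∥ m = c9 36 36 ∥ 01 ee.
Inner hash: sum = 201+54+54+1+238 = 548; mod 256 = 36 → 24.
Outer input = (K'⊕opad) ∥ inner = a3 5c 5c ∥ 24.
Outer hash (tag): sum = 163+92+92+36 = 383; mod 256 = 127 → 7f.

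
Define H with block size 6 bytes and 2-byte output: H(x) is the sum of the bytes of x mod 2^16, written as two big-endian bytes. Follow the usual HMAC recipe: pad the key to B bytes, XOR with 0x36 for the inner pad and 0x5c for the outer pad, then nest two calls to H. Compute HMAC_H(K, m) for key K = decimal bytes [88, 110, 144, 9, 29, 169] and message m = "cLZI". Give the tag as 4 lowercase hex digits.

0357

Key decimal bytes [88, 110, 144, 9, 29, 169] = 58 6e 90 09 1d a9 is exactly B = 6 bytes: K' = 58 6e 90 09 1d a9.
K' ⊕ ipad = 6e 58 a6 3f 2b 9f.  K' ⊕ opad = 04 32 cc 55 41 f5.
Inner input = (K'⊕ipad) ∥ m = 6e 58 a6 3f 2b 9f ∥ 63 4c 5a 49.
Inner hash: sum = 110+88+166+63+43+159+99+76+90+73 = 967 → 03 c7.
Outer input = (K'⊕opad) ∥ inner = 04 32 cc 55 41 f5 ∥ 03 c7.
Outer hash (tag): sum = 4+50+204+85+65+245+3+199 = 855 → 03 57.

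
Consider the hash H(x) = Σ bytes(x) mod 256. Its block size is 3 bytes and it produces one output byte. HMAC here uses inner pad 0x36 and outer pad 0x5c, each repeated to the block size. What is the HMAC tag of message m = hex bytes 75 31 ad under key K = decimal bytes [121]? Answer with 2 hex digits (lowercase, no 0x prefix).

eb

Key decimal bytes [121] = 79 is 1 byte ≤ B = 3; zero-pad to 3 bytes: K' = 79 00 00.
K' ⊕ ipad = 4f 36 36.  K' ⊕ opad = 25 5c 5c.
Inner input = (K'⊕ipad) ∥ m = 4f 36 36 ∥ 75 31 ad.
Inner hash: sum = 79+54+54+117+49+173 = 526; mod 256 = 14 → 0e.
Outer input = (K'⊕opad) ∥ inner = 25 5c 5c ∥ 0e.
Outer hash (tag): sum = 37+92+92+14 = 235 → eb.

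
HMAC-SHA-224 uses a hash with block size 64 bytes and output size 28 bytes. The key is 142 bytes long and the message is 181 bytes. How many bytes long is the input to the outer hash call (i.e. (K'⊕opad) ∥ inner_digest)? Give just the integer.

Key is 142 > 64 bytes, so it is hashed to 28 bytes then zero-padded to 64: |K'| = 64.
Outer input = (K'⊕opad) ∥ H(inner) → 64 + 28 = 92 bytes.

92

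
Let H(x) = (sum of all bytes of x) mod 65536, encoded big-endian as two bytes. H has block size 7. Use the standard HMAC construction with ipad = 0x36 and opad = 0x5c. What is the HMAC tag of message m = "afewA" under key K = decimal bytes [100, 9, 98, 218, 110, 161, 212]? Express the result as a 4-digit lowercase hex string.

0393

Key decimal bytes [100, 9, 98, 218, 110, 161, 212] = 64 09 62 da 6e a1 d4 is exactly B = 7 bytes: K' = 64 09 62 da 6e a1 d4.
K' ⊕ ipad = 52 3f 54 ec 58 97 e2.  K' ⊕ opad = 38 55 3e 86 32 fd 88.
Inner input = (K'⊕ipad) ∥ m = 52 3f 54 ec 58 97 e2 ∥ 61 66 65 77 41.
Inner hash: sum = 82+63+84+236+88+151+226+97+102+101+119+65 = 1414 → 05 86.
Outer input = (K'⊕opad) ∥ inner = 38 55 3e 86 32 fd 88 ∥ 05 86.
Outer hash (tag): sum = 56+85+62+134+50+253+136+5+134 = 915 → 03 93.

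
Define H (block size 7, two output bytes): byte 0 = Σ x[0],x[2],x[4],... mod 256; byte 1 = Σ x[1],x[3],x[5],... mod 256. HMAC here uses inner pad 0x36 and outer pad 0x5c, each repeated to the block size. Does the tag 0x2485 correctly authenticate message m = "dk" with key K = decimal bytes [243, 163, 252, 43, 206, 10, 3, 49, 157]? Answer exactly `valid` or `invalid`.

Key decimal bytes [243, 163, 252, 43, 206, 10, 3, 49, 157] = f3 a3 fc 2b ce 0a 03 31 9d is 9 bytes > B = 7, so hash it first: H(key) = 5d 09, then zero-pad to 7 bytes: K' = 5d 09 00 00 00 00 00.
K' ⊕ ipad = 6b 3f 36 36 36 36 36; K' ⊕ opad = 01 55 5c 5c 5c 5c 5c.
Inner hash: even-index sum = 376 mod 256 = 120; odd-index sum = 271 mod 256 = 15 → 78 0f.
Outer hash (recomputed tag): even-index sum = 292 mod 256 = 36; odd-index sum = 389 mod 256 = 133 → 24 85.
Recomputed tag = 2485; claimed = 2485 → match.

valid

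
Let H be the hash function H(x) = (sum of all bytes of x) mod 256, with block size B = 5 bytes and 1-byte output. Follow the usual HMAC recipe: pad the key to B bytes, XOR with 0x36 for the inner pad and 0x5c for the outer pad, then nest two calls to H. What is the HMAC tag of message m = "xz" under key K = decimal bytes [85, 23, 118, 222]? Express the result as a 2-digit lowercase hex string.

30

Key decimal bytes [85, 23, 118, 222] = 55 17 76 de is 4 bytes ≤ B = 5; zero-pad to 5 bytes: K' = 55 17 76 de 00.
K' ⊕ ipad = 63 21 40 e8 36.  K' ⊕ opad = 09 4b 2a 82 5c.
Inner input = (K'⊕ipad) ∥ m = 63 21 40 e8 36 ∥ 78 7a.
Inner hash: sum = 99+33+64+232+54+120+122 = 724; mod 256 = 212 → d4.
Outer input = (K'⊕opad) ∥ inner = 09 4b 2a 82 5c ∥ d4.
Outer hash (tag): sum = 9+75+42+130+92+212 = 560; mod 256 = 48 → 30.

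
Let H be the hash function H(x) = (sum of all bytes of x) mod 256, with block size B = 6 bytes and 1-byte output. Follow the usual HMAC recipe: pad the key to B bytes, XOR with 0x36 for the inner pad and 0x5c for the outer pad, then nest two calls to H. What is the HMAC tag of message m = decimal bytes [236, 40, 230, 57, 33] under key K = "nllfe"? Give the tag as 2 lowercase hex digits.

9a

Key "nllfe" = 6e 6c 6c 66 65 is 5 bytes ≤ B = 6; zero-pad to 6 bytes: K' = 6e 6c 6c 66 65 00.
K' ⊕ ipad = 58 5a 5a 50 53 36.  K' ⊕ opad = 32 30 30 3a 39 5c.
Inner input = (K'⊕ipad) ∥ m = 58 5a 5a 50 53 36 ∥ ec 28 e6 39 21.
Inner hash: sum = 88+90+90+80+83+54+236+40+230+57+33 = 1081; mod 256 = 57 → 39.
Outer input = (K'⊕opad) ∥ inner = 32 30 30 3a 39 5c ∥ 39.
Outer hash (tag): sum = 50+48+48+58+57+92+57 = 410; mod 256 = 154 → 9a.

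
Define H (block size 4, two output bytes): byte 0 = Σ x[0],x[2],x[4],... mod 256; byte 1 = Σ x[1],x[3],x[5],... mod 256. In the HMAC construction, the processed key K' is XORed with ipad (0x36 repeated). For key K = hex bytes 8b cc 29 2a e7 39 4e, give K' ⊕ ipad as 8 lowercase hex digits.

df193636

Key hex bytes 8b cc 29 2a e7 39 4e is 7 bytes > B = 4, so hash it first: H(key) = e9 2f, then zero-pad to 4 bytes: K' = e9 2f 00 00.
XOR each byte with 0x36: e9⊕36=df, 2f⊕36=19, 00⊕36=36, 00⊕36=36.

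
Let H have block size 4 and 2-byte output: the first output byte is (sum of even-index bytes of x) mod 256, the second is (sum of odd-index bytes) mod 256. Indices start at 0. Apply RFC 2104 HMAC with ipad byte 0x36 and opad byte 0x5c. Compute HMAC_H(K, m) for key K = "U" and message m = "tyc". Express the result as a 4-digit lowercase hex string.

d59d

Key "U" = 55 is 1 byte ≤ B = 4; zero-pad to 4 bytes: K' = 55 00 00 00.
K' ⊕ ipad = 63 36 36 36.  K' ⊕ opad = 09 5c 5c 5c.
Inner input = (K'⊕ipad) ∥ m = 63 36 36 36 ∥ 74 79 63.
Inner hash: even-index sum = 368 mod 256 = 112; odd-index sum = 229 mod 256 = 229 → 70 e5.
Outer input = (K'⊕opad) ∥ inner = 09 5c 5c 5c ∥ 70 e5.
Outer hash (tag): even-index sum = 213 mod 256 = 213; odd-index sum = 413 mod 256 = 157 → d5 9d.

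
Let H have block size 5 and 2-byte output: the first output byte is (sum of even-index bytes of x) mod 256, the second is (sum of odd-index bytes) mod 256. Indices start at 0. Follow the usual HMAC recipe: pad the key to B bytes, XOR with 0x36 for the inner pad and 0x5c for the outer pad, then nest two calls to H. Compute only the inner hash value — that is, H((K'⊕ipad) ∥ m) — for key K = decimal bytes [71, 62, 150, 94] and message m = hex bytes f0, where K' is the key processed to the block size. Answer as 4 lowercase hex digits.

4760

Key decimal bytes [71, 62, 150, 94] = 47 3e 96 5e is 4 bytes ≤ B = 5; zero-pad to 5 bytes: K' = 47 3e 96 5e 00.
K' ⊕ ipad = 71 08 a0 68 36.
Inner input = 71 08 a0 68 36 ∥ f0.
Inner hash: even-index sum = 327 mod 256 = 71; odd-index sum = 352 mod 256 = 96 → 47 60.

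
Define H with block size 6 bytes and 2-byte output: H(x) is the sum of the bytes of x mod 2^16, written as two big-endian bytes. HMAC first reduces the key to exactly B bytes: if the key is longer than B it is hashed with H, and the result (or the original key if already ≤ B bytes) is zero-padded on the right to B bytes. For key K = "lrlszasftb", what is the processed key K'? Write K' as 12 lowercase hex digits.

044700000000

|K| = 10 > B = 6, so first hash the key.
H(K): sum = 108+114+108+115+122+97+115+102+116+98 = 1095 → 04 47.
Zero-pad H(K) = 04 47 to 6 bytes: K' = 04 47 00 00 00 00.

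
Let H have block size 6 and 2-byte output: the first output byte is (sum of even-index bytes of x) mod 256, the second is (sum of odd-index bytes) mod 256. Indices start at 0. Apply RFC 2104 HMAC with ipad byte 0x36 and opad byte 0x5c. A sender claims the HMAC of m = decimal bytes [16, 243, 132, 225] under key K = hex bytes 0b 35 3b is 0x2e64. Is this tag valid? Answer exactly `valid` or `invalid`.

Key hex bytes 0b 35 3b is 3 bytes ≤ B = 6; zero-pad to 6 bytes: K' = 0b 35 3b 00 00 00.
K' ⊕ ipad = 3d 03 0d 36 36 36; K' ⊕ opad = 57 69 67 5c 5c 5c.
Inner hash: even-index sum = 276 mod 256 = 20; odd-index sum = 579 mod 256 = 67 → 14 43.
Outer hash (recomputed tag): even-index sum = 302 mod 256 = 46; odd-index sum = 356 mod 256 = 100 → 2e 64.
Recomputed tag = 2e64; claimed = 2e64 → match.

valid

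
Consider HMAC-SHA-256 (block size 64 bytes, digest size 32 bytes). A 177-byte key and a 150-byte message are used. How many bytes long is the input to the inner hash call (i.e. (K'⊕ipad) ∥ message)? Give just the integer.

Key is 177 > 64 bytes, so it is hashed to 32 bytes then zero-padded to 64: |K'| = 64.
Inner input = (K'⊕ipad) ∥ m → 64 + 150 = 214 bytes.

214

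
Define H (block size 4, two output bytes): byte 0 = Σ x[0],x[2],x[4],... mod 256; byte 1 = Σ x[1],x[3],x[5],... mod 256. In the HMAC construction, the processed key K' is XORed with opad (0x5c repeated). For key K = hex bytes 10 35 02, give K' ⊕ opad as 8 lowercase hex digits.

Key hex bytes 10 35 02 is 3 bytes ≤ B = 4; zero-pad to 4 bytes: K' = 10 35 02 00.
XOR each byte with 0x5c: 10⊕5c=4c, 35⊕5c=69, 02⊕5c=5e, 00⊕5c=5c.

4c695e5c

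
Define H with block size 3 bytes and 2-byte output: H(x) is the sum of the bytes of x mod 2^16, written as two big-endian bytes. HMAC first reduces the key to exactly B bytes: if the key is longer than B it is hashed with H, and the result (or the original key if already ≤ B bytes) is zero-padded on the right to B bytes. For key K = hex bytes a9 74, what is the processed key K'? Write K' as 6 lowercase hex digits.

a97400

Key hex bytes a9 74 is 2 bytes ≤ B = 3; zero-pad to 3 bytes: K' = a9 74 00.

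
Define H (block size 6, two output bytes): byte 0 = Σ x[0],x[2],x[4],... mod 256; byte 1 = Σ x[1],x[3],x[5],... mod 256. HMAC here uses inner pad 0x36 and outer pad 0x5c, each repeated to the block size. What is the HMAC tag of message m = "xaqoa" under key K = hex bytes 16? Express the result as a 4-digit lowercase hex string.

Key hex bytes 16 is 1 byte ≤ B = 6; zero-pad to 6 bytes: K' = 16 00 00 00 00 00.
K' ⊕ ipad = 20 36 36 36 36 36.  K' ⊕ opad = 4a 5c 5c 5c 5c 5c.
Inner input = (K'⊕ipad) ∥ m = 20 36 36 36 36 36 ∥ 78 61 71 6f 61.
Inner hash: even-index sum = 470 mod 256 = 214; odd-index sum = 370 mod 256 = 114 → d6 72.
Outer input = (K'⊕opad) ∥ inner = 4a 5c 5c 5c 5c 5c ∥ d6 72.
Outer hash (tag): even-index sum = 472 mod 256 = 216; odd-index sum = 390 mod 256 = 134 → d8 86.

d886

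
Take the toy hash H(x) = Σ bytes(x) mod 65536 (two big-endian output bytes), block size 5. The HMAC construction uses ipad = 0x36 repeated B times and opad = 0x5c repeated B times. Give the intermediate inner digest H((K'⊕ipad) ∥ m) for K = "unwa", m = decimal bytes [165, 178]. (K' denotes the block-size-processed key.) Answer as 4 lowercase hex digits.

02c0

Key "unwa" = 75 6e 77 61 is 4 bytes ≤ B = 5; zero-pad to 5 bytes: K' = 75 6e 77 61 00.
K' ⊕ ipad = 43 58 41 57 36.
Inner input = 43 58 41 57 36 ∥ a5 b2.
Inner hash: sum = 67+88+65+87+54+165+178 = 704 → 02 c0.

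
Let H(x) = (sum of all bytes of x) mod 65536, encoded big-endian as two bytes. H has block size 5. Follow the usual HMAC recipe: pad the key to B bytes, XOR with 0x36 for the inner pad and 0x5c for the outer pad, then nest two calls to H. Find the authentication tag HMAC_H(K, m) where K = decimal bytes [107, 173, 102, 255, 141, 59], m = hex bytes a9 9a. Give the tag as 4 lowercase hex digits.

Key decimal bytes [107, 173, 102, 255, 141, 59] = 6b ad 66 ff 8d 3b is 6 bytes > B = 5, so hash it first: H(key) = 03 45, then zero-pad to 5 bytes: K' = 03 45 00 00 00.
K' ⊕ ipad = 35 73 36 36 36.  K' ⊕ opad = 5f 19 5c 5c 5c.
Inner input = (K'⊕ipad) ∥ m = 35 73 36 36 36 ∥ a9 9a.
Inner hash: sum = 53+115+54+54+54+169+154 = 653 → 02 8d.
Outer input = (K'⊕opad) ∥ inner = 5f 19 5c 5c 5c ∥ 02 8d.
Outer hash (tag): sum = 95+25+92+92+92+2+141 = 539 → 02 1b.

021b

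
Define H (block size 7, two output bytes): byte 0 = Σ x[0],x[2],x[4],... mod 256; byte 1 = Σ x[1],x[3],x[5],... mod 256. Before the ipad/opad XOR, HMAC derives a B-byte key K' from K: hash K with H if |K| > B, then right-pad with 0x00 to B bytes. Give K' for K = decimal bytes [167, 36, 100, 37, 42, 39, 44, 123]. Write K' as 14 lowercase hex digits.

61eb0000000000

|K| = 8 > B = 7, so first hash the key.
H(K): even-index sum = 353 mod 256 = 97; odd-index sum = 235 mod 256 = 235 → 61 eb.
Zero-pad H(K) = 61 eb to 7 bytes: K' = 61 eb 00 00 00 00 00.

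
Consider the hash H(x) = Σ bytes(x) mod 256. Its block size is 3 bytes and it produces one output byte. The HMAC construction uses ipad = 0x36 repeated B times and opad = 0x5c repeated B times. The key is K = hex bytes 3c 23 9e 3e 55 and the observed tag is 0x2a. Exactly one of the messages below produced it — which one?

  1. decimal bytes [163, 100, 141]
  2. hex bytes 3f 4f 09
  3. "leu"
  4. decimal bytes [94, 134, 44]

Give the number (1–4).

1

Key hex bytes 3c 23 9e 3e 55 is 5 bytes > B = 3, so hash it first: H(key) = 90, then zero-pad to 3 bytes: K' = 90 00 00.
K' ⊕ ipad = a6 36 36; K' ⊕ opad = cc 5c 5c.
m1: inner = H(a6 36 36 a3 64 8d) = a6; tag = H(cc 5c 5c a6) = 2a ← matches
m2: inner = H(a6 36 36 3f 4f 09) = a9; tag = H(cc 5c 5c a9) = 2d
m3: inner = H(a6 36 36 6c 65 75) = 58; tag = H(cc 5c 5c 58) = dc
m4: inner = H(a6 36 36 5e 86 2c) = 22; tag = H(cc 5c 5c 22) = a6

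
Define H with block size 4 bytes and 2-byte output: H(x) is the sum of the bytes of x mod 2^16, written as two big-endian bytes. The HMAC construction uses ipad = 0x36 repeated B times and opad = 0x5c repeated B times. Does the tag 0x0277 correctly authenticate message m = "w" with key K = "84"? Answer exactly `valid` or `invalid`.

Key "84" = 38 34 is 2 bytes ≤ B = 4; zero-pad to 4 bytes: K' = 38 34 00 00.
K' ⊕ ipad = 0e 02 36 36; K' ⊕ opad = 64 68 5c 5c.
Inner hash: sum = 14+2+54+54+119 = 243 → 00 f3.
Outer hash (recomputed tag): sum = 100+104+92+92+0+243 = 631 → 02 77.
Recomputed tag = 0277; claimed = 0277 → match.

valid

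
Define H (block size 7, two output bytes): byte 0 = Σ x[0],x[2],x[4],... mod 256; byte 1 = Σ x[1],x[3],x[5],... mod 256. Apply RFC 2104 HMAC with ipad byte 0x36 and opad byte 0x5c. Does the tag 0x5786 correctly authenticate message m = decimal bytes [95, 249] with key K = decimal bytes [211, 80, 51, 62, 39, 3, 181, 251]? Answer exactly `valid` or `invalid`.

invalid

Key decimal bytes [211, 80, 51, 62, 39, 3, 181, 251] = d3 50 33 3e 27 03 b5 fb is 8 bytes > B = 7, so hash it first: H(key) = e2 8c, then zero-pad to 7 bytes: K' = e2 8c 00 00 00 00 00.
K' ⊕ ipad = d4 ba 36 36 36 36 36; K' ⊕ opad = be d0 5c 5c 5c 5c 5c.
Inner hash: even-index sum = 623 mod 256 = 111; odd-index sum = 389 mod 256 = 133 → 6f 85.
Outer hash (recomputed tag): even-index sum = 599 mod 256 = 87; odd-index sum = 503 mod 256 = 247 → 57 f7.
Recomputed tag = 57f7; claimed = 5786 → mismatch.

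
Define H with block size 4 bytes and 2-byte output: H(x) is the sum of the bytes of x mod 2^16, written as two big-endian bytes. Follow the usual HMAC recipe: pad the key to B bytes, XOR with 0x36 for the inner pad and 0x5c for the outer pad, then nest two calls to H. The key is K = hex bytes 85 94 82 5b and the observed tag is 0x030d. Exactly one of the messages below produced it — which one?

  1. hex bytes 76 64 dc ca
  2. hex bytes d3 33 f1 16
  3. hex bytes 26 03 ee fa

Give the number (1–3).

Key hex bytes 85 94 82 5b is exactly B = 4 bytes: K' = 85 94 82 5b.
K' ⊕ ipad = b3 a2 b4 6d; K' ⊕ opad = d9 c8 de 07.
m1: inner = H(b3 a2 b4 6d 76 64 dc ca) = 04 f6; tag = H(d9 c8 de 07 04 f6) = 0380
m2: inner = H(b3 a2 b4 6d d3 33 f1 16) = 04 83; tag = H(d9 c8 de 07 04 83) = 030d ← matches
m3: inner = H(b3 a2 b4 6d 26 03 ee fa) = 04 87; tag = H(d9 c8 de 07 04 87) = 0311

2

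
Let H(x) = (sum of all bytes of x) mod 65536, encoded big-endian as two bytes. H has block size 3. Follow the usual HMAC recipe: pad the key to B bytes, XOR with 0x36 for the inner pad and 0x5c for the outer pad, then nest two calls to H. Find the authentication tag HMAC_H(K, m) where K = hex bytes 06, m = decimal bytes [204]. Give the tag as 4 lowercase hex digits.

Key hex bytes 06 is 1 byte ≤ B = 3; zero-pad to 3 bytes: K' = 06 00 00.
K' ⊕ ipad = 30 36 36.  K' ⊕ opad = 5a 5c 5c.
Inner input = (K'⊕ipad) ∥ m = 30 36 36 ∥ cc.
Inner hash: sum = 48+54+54+204 = 360 → 01 68.
Outer input = (K'⊕opad) ∥ inner = 5a 5c 5c ∥ 01 68.
Outer hash (tag): sum = 90+92+92+1+104 = 379 → 01 7b.

017b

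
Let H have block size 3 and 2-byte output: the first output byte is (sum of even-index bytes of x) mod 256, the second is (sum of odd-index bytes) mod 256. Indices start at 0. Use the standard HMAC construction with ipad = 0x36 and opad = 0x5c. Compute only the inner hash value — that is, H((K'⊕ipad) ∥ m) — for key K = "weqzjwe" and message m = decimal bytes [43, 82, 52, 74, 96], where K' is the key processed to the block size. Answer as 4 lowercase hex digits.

531f

Key "weqzjwe" = 77 65 71 7a 6a 77 65 is 7 bytes > B = 3, so hash it first: H(key) = b7 56, then zero-pad to 3 bytes: K' = b7 56 00.
K' ⊕ ipad = 81 60 36.
Inner input = 81 60 36 ∥ 2b 52 34 4a 60.
Inner hash: even-index sum = 339 mod 256 = 83; odd-index sum = 287 mod 256 = 31 → 53 1f.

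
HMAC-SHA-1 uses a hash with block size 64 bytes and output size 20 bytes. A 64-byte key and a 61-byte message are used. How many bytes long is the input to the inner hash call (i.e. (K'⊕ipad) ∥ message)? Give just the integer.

125

Key is 64 ≤ 64 bytes, zero-padded: |K'| = 64.
Inner input = (K'⊕ipad) ∥ m → 64 + 61 = 125 bytes.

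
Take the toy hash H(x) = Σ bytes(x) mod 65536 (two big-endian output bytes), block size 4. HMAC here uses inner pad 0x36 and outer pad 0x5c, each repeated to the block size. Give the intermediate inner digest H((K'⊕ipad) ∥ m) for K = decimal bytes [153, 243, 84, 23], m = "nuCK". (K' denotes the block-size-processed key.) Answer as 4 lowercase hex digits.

0368

Key decimal bytes [153, 243, 84, 23] = 99 f3 54 17 is exactly B = 4 bytes: K' = 99 f3 54 17.
K' ⊕ ipad = af c5 62 21.
Inner input = af c5 62 21 ∥ 6e 75 43 4b.
Inner hash: sum = 175+197+98+33+110+117+67+75 = 872 → 03 68.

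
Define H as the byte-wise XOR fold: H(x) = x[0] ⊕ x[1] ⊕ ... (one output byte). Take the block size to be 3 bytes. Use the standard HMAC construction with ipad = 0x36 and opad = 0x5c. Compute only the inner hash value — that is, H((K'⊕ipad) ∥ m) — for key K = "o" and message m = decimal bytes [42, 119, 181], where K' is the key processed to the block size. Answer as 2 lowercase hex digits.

Key "o" = 6f is 1 byte ≤ B = 3; zero-pad to 3 bytes: K' = 6f 00 00.
K' ⊕ ipad = 59 36 36.
Inner input = 59 36 36 ∥ 2a 77 b5.
Inner hash: XOR 59⊕36⊕36⊕2a⊕77⊕b5 = b1.

b1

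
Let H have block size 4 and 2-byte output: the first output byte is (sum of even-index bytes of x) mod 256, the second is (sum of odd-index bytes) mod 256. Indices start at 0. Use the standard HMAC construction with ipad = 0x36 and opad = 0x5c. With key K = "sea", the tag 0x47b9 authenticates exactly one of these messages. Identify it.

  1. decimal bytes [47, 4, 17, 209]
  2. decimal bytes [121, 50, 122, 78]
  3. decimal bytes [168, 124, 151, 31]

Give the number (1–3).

3

Key "sea" = 73 65 61 is 3 bytes ≤ B = 4; zero-pad to 4 bytes: K' = 73 65 61 00.
K' ⊕ ipad = 45 53 57 36; K' ⊕ opad = 2f 39 3d 5c.
m1: inner = H(45 53 57 36 2f 04 11 d1) = dc 5e; tag = H(2f 39 3d 5c dc 5e) = 48f3
m2: inner = H(45 53 57 36 79 32 7a 4e) = 8f 09; tag = H(2f 39 3d 5c 8f 09) = fb9e
m3: inner = H(45 53 57 36 a8 7c 97 1f) = db 24; tag = H(2f 39 3d 5c db 24) = 47b9 ← matches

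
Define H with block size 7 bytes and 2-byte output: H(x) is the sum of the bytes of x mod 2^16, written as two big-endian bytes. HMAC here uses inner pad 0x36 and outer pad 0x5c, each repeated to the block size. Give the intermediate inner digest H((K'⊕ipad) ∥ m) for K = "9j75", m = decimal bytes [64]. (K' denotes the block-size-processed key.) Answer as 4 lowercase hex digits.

Key "9j75" = 39 6a 37 35 is 4 bytes ≤ B = 7; zero-pad to 7 bytes: K' = 39 6a 37 35 00 00 00.
K' ⊕ ipad = 0f 5c 01 03 36 36 36.
Inner input = 0f 5c 01 03 36 36 36 ∥ 40.
Inner hash: sum = 15+92+1+3+54+54+54+64 = 337 → 01 51.

0151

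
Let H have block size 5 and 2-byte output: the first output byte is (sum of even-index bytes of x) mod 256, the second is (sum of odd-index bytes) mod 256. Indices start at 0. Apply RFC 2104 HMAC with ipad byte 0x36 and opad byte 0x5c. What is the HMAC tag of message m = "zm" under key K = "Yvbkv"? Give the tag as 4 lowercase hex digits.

Key "Yvbkv" = 59 76 62 6b 76 is exactly B = 5 bytes: K' = 59 76 62 6b 76.
K' ⊕ ipad = 6f 40 54 5d 40.  K' ⊕ opad = 05 2a 3e 37 2a.
Inner input = (K'⊕ipad) ∥ m = 6f 40 54 5d 40 ∥ 7a 6d.
Inner hash: even-index sum = 368 mod 256 = 112; odd-index sum = 279 mod 256 = 23 → 70 17.
Outer input = (K'⊕opad) ∥ inner = 05 2a 3e 37 2a ∥ 70 17.
Outer hash (tag): even-index sum = 132 mod 256 = 132; odd-index sum = 209 mod 256 = 209 → 84 d1.

84d1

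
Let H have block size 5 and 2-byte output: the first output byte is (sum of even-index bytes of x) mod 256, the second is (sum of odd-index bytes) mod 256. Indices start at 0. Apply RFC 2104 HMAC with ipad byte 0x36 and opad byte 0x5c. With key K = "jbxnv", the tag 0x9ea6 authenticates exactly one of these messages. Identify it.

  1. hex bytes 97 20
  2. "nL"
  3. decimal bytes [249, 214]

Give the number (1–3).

2

Key "jbxnv" = 6a 62 78 6e 76 is exactly B = 5 bytes: K' = 6a 62 78 6e 76.
K' ⊕ ipad = 5c 54 4e 58 40; K' ⊕ opad = 36 3e 24 32 2a.
m1: inner = H(5c 54 4e 58 40 97 20) = 0a 43; tag = H(36 3e 24 32 2a 0a 43) = c77a
m2: inner = H(5c 54 4e 58 40 6e 4c) = 36 1a; tag = H(36 3e 24 32 2a 36 1a) = 9ea6 ← matches
m3: inner = H(5c 54 4e 58 40 f9 d6) = c0 a5; tag = H(36 3e 24 32 2a c0 a5) = 2930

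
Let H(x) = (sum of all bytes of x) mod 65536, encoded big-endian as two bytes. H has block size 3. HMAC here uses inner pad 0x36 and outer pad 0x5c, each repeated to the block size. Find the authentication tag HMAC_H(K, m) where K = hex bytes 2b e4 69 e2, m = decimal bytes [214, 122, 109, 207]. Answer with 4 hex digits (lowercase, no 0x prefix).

0125

Key hex bytes 2b e4 69 e2 is 4 bytes > B = 3, so hash it first: H(key) = 02 5a, then zero-pad to 3 bytes: K' = 02 5a 00.
K' ⊕ ipad = 34 6c 36.  K' ⊕ opad = 5e 06 5c.
Inner input = (K'⊕ipad) ∥ m = 34 6c 36 ∥ d6 7a 6d cf.
Inner hash: sum = 52+108+54+214+122+109+207 = 866 → 03 62.
Outer input = (K'⊕opad) ∥ inner = 5e 06 5c ∥ 03 62.
Outer hash (tag): sum = 94+6+92+3+98 = 293 → 01 25.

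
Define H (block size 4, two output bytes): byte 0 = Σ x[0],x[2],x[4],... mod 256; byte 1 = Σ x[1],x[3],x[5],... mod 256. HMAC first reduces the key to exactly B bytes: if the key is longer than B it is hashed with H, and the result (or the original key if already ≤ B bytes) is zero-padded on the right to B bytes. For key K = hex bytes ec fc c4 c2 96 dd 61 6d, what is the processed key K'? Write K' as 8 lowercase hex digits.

|K| = 8 > B = 4, so first hash the key.
H(K): even-index sum = 679 mod 256 = 167; odd-index sum = 776 mod 256 = 8 → a7 08.
Zero-pad H(K) = a7 08 to 4 bytes: K' = a7 08 00 00.

a7080000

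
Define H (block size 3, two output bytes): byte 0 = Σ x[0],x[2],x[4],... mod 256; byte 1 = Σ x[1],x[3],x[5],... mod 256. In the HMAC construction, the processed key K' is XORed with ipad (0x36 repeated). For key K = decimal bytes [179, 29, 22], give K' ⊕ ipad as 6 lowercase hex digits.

Key decimal bytes [179, 29, 22] = b3 1d 16 is exactly B = 3 bytes: K' = b3 1d 16.
XOR each byte with 0x36: b3⊕36=85, 1d⊕36=2b, 16⊕36=20.

852b20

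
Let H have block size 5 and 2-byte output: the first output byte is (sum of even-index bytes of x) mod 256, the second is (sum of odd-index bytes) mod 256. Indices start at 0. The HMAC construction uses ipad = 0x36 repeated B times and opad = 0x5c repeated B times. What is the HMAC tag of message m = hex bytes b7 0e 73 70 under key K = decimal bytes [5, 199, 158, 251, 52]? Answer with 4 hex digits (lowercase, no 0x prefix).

Key decimal bytes [5, 199, 158, 251, 52] = 05 c7 9e fb 34 is exactly B = 5 bytes: K' = 05 c7 9e fb 34.
K' ⊕ ipad = 33 f1 a8 cd 02.  K' ⊕ opad = 59 9b c2 a7 68.
Inner input = (K'⊕ipad) ∥ m = 33 f1 a8 cd 02 ∥ b7 0e 73 70.
Inner hash: even-index sum = 347 mod 256 = 91; odd-index sum = 744 mod 256 = 232 → 5b e8.
Outer input = (K'⊕opad) ∥ inner = 59 9b c2 a7 68 ∥ 5b e8.
Outer hash (tag): even-index sum = 619 mod 256 = 107; odd-index sum = 413 mod 256 = 157 → 6b 9d.

6b9d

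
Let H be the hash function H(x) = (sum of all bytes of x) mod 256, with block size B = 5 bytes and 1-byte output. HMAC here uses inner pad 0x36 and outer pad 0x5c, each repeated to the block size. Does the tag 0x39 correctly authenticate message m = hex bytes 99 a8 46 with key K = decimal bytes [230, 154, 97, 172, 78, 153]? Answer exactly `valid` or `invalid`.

valid

Key decimal bytes [230, 154, 97, 172, 78, 153] = e6 9a 61 ac 4e 99 is 6 bytes > B = 5, so hash it first: H(key) = 74, then zero-pad to 5 bytes: K' = 74 00 00 00 00.
K' ⊕ ipad = 42 36 36 36 36; K' ⊕ opad = 28 5c 5c 5c 5c.
Inner hash: sum = 66+54+54+54+54+153+168+70 = 673; mod 256 = 161 → a1.
Outer hash (recomputed tag): sum = 40+92+92+92+92+161 = 569; mod 256 = 57 → 39.
Recomputed tag = 39; claimed = 39 → match.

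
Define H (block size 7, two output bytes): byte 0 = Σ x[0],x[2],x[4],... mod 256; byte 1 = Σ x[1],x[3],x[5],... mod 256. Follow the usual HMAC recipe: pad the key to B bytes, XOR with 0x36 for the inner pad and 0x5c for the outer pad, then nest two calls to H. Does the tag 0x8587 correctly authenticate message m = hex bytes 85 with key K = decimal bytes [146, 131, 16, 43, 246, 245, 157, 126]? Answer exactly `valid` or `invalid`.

Key decimal bytes [146, 131, 16, 43, 246, 245, 157, 126] = 92 83 10 2b f6 f5 9d 7e is 8 bytes > B = 7, so hash it first: H(key) = 35 21, then zero-pad to 7 bytes: K' = 35 21 00 00 00 00 00.
K' ⊕ ipad = 03 17 36 36 36 36 36; K' ⊕ opad = 69 7d 5c 5c 5c 5c 5c.
Inner hash: even-index sum = 165 mod 256 = 165; odd-index sum = 264 mod 256 = 8 → a5 08.
Outer hash (recomputed tag): even-index sum = 389 mod 256 = 133; odd-index sum = 474 mod 256 = 218 → 85 da.
Recomputed tag = 85da; claimed = 8587 → mismatch.

invalid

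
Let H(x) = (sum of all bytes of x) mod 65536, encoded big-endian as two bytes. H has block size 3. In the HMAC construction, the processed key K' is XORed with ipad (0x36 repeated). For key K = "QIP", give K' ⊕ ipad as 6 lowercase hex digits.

Key "QIP" = 51 49 50 is exactly B = 3 bytes: K' = 51 49 50.
XOR each byte with 0x36: 51⊕36=67, 49⊕36=7f, 50⊕36=66.

677f66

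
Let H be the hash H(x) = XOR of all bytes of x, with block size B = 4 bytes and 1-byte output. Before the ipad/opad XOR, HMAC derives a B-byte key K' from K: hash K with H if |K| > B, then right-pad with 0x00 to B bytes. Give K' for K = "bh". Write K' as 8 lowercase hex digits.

62680000

Key "bh" = 62 68 is 2 bytes ≤ B = 4; zero-pad to 4 bytes: K' = 62 68 00 00.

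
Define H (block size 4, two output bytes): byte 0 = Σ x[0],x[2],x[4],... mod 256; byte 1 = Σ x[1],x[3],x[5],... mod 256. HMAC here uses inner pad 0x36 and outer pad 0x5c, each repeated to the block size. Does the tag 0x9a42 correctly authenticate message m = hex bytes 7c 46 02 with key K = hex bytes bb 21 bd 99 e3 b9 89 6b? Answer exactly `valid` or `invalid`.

Key hex bytes bb 21 bd 99 e3 b9 89 6b is 8 bytes > B = 4, so hash it first: H(key) = e4 de, then zero-pad to 4 bytes: K' = e4 de 00 00.
K' ⊕ ipad = d2 e8 36 36; K' ⊕ opad = b8 82 5c 5c.
Inner hash: even-index sum = 390 mod 256 = 134; odd-index sum = 356 mod 256 = 100 → 86 64.
Outer hash (recomputed tag): even-index sum = 410 mod 256 = 154; odd-index sum = 322 mod 256 = 66 → 9a 42.
Recomputed tag = 9a42; claimed = 9a42 → match.

valid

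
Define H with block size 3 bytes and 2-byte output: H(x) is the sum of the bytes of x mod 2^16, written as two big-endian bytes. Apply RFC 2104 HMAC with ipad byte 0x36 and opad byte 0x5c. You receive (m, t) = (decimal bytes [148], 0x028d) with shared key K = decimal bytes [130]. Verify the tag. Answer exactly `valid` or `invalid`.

invalid

Key decimal bytes [130] = 82 is 1 byte ≤ B = 3; zero-pad to 3 bytes: K' = 82 00 00.
K' ⊕ ipad = b4 36 36; K' ⊕ opad = de 5c 5c.
Inner hash: sum = 180+54+54+148 = 436 → 01 b4.
Outer hash (recomputed tag): sum = 222+92+92+1+180 = 587 → 02 4b.
Recomputed tag = 024b; claimed = 028d → mismatch.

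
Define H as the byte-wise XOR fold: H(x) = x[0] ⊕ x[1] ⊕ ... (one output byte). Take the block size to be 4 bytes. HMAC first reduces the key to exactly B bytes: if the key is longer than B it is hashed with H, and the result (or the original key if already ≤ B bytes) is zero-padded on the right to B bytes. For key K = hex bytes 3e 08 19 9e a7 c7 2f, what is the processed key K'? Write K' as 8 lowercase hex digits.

|K| = 7 > B = 4, so first hash the key.
H(K): XOR 3e⊕08⊕19⊕9e⊕a7⊕c7⊕2f = fe.
Zero-pad H(K) = fe to 4 bytes: K' = fe 00 00 00.

fe000000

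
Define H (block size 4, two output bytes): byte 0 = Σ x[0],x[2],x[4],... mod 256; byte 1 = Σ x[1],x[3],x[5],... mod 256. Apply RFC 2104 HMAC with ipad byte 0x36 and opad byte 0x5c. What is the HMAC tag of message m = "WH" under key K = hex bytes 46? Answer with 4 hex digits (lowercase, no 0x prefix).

736c

Key hex bytes 46 is 1 byte ≤ B = 4; zero-pad to 4 bytes: K' = 46 00 00 00.
K' ⊕ ipad = 70 36 36 36.  K' ⊕ opad = 1a 5c 5c 5c.
Inner input = (K'⊕ipad) ∥ m = 70 36 36 36 ∥ 57 48.
Inner hash: even-index sum = 253 mod 256 = 253; odd-index sum = 180 mod 256 = 180 → fd b4.
Outer input = (K'⊕opad) ∥ inner = 1a 5c 5c 5c ∥ fd b4.
Outer hash (tag): even-index sum = 371 mod 256 = 115; odd-index sum = 364 mod 256 = 108 → 73 6c.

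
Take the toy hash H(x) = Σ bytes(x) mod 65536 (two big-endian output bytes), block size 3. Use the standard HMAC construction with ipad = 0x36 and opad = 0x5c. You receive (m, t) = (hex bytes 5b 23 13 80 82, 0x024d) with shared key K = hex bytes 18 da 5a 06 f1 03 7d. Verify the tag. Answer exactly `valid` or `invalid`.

Key hex bytes 18 da 5a 06 f1 03 7d is 7 bytes > B = 3, so hash it first: H(key) = 02 c3, then zero-pad to 3 bytes: K' = 02 c3 00.
K' ⊕ ipad = 34 f5 36; K' ⊕ opad = 5e 9f 5c.
Inner hash: sum = 52+245+54+91+35+19+128+130 = 754 → 02 f2.
Outer hash (recomputed tag): sum = 94+159+92+2+242 = 589 → 02 4d.
Recomputed tag = 024d; claimed = 024d → match.

valid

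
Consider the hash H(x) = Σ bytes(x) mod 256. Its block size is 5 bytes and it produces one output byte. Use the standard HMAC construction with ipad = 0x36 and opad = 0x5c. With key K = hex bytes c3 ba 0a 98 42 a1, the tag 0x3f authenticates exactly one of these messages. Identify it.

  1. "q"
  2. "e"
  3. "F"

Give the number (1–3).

2

Key hex bytes c3 ba 0a 98 42 a1 is 6 bytes > B = 5, so hash it first: H(key) = 02, then zero-pad to 5 bytes: K' = 02 00 00 00 00.
K' ⊕ ipad = 34 36 36 36 36; K' ⊕ opad = 5e 5c 5c 5c 5c.
m1: inner = H(34 36 36 36 36 71) = 7d; tag = H(5e 5c 5c 5c 5c 7d) = 4b
m2: inner = H(34 36 36 36 36 65) = 71; tag = H(5e 5c 5c 5c 5c 71) = 3f ← matches
m3: inner = H(34 36 36 36 36 46) = 52; tag = H(5e 5c 5c 5c 5c 52) = 20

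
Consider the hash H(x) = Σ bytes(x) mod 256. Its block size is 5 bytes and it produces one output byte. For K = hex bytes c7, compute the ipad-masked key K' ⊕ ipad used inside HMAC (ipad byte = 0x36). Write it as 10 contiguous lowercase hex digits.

f136363636

Key hex bytes c7 is 1 byte ≤ B = 5; zero-pad to 5 bytes: K' = c7 00 00 00 00.
XOR each byte with 0x36: c7⊕36=f1, 00⊕36=36, 00⊕36=36, 00⊕36=36, 00⊕36=36.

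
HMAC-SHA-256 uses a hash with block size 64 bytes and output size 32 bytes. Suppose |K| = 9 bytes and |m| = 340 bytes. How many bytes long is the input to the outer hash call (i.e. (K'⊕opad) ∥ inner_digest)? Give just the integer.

Key is 9 ≤ 64 bytes, zero-padded: |K'| = 64.
Outer input = (K'⊕opad) ∥ H(inner) → 64 + 32 = 96 bytes.

96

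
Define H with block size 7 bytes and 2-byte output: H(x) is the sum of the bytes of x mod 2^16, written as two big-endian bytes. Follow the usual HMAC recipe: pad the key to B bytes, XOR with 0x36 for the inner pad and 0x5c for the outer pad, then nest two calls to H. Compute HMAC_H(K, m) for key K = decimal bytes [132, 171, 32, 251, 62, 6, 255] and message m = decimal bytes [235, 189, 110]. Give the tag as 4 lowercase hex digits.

Key decimal bytes [132, 171, 32, 251, 62, 6, 255] = 84 ab 20 fb 3e 06 ff is exactly B = 7 bytes: K' = 84 ab 20 fb 3e 06 ff.
K' ⊕ ipad = b2 9d 16 cd 08 30 c9.  K' ⊕ opad = d8 f7 7c a7 62 5a a3.
Inner input = (K'⊕ipad) ∥ m = b2 9d 16 cd 08 30 c9 ∥ eb bd 6e.
Inner hash: sum = 178+157+22+205+8+48+201+235+189+110 = 1353 → 05 49.
Outer input = (K'⊕opad) ∥ inner = d8 f7 7c a7 62 5a a3 ∥ 05 49.
Outer hash (tag): sum = 216+247+124+167+98+90+163+5+73 = 1183 → 04 9f.

049f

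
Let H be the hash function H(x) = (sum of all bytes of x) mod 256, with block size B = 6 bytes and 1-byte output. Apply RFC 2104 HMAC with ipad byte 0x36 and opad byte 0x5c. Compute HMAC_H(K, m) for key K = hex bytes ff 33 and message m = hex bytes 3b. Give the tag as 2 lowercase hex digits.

63

Key hex bytes ff 33 is 2 bytes ≤ B = 6; zero-pad to 6 bytes: K' = ff 33 00 00 00 00.
K' ⊕ ipad = c9 05 36 36 36 36.  K' ⊕ opad = a3 6f 5c 5c 5c 5c.
Inner input = (K'⊕ipad) ∥ m = c9 05 36 36 36 36 ∥ 3b.
Inner hash: sum = 201+5+54+54+54+54+59 = 481; mod 256 = 225 → e1.
Outer input = (K'⊕opad) ∥ inner = a3 6f 5c 5c 5c 5c ∥ e1.
Outer hash (tag): sum = 163+111+92+92+92+92+225 = 867; mod 256 = 99 → 63.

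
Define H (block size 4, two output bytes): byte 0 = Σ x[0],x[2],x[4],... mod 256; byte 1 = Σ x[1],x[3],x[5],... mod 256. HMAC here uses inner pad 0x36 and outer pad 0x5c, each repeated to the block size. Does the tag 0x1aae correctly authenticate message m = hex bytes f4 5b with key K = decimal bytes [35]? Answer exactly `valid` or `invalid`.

Key decimal bytes [35] = 23 is 1 byte ≤ B = 4; zero-pad to 4 bytes: K' = 23 00 00 00.
K' ⊕ ipad = 15 36 36 36; K' ⊕ opad = 7f 5c 5c 5c.
Inner hash: even-index sum = 319 mod 256 = 63; odd-index sum = 199 mod 256 = 199 → 3f c7.
Outer hash (recomputed tag): even-index sum = 282 mod 256 = 26; odd-index sum = 383 mod 256 = 127 → 1a 7f.
Recomputed tag = 1a7f; claimed = 1aae → mismatch.

invalid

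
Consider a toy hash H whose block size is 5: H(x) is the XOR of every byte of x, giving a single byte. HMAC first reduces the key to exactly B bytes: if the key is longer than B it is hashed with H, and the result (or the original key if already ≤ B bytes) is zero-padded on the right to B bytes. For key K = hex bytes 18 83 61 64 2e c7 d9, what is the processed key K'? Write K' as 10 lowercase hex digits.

|K| = 7 > B = 5, so first hash the key.
H(K): XOR 18⊕83⊕61⊕64⊕2e⊕c7⊕d9 = ae.
Zero-pad H(K) = ae to 5 bytes: K' = ae 00 00 00 00.

ae00000000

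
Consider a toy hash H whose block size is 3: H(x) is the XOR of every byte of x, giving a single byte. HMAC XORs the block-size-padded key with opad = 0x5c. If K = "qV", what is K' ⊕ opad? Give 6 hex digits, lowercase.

2d0a5c

Key "qV" = 71 56 is 2 bytes ≤ B = 3; zero-pad to 3 bytes: K' = 71 56 00.
XOR each byte with 0x5c: 71⊕5c=2d, 56⊕5c=0a, 00⊕5c=5c.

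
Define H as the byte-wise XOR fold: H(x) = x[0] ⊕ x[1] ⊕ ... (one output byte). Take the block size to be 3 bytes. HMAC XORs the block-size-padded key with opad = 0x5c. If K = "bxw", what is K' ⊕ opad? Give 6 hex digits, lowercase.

3e242b

Key "bxw" = 62 78 77 is exactly B = 3 bytes: K' = 62 78 77.
XOR each byte with 0x5c: 62⊕5c=3e, 78⊕5c=24, 77⊕5c=2b.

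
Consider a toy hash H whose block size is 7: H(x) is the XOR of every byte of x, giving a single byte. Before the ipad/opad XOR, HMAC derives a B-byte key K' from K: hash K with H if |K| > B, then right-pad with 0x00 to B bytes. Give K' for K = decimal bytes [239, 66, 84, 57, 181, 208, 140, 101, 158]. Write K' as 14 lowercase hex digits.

|K| = 9 > B = 7, so first hash the key.
H(K): XOR ef⊕42⊕54⊕39⊕b5⊕d0⊕8c⊕65⊕9e = d2.
Zero-pad H(K) = d2 to 7 bytes: K' = d2 00 00 00 00 00 00.

d2000000000000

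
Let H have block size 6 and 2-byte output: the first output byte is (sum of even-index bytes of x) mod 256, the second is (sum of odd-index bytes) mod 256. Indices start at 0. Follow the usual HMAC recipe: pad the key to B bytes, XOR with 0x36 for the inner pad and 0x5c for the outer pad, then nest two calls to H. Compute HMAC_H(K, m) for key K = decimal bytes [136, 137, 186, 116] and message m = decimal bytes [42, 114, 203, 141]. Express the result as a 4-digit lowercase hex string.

Key decimal bytes [136, 137, 186, 116] = 88 89 ba 74 is 4 bytes ≤ B = 6; zero-pad to 6 bytes: K' = 88 89 ba 74 00 00.
K' ⊕ ipad = be bf 8c 42 36 36.  K' ⊕ opad = d4 d5 e6 28 5c 5c.
Inner input = (K'⊕ipad) ∥ m = be bf 8c 42 36 36 ∥ 2a 72 cb 8d.
Inner hash: even-index sum = 629 mod 256 = 117; odd-index sum = 566 mod 256 = 54 → 75 36.
Outer input = (K'⊕opad) ∥ inner = d4 d5 e6 28 5c 5c ∥ 75 36.
Outer hash (tag): even-index sum = 651 mod 256 = 139; odd-index sum = 399 mod 256 = 143 → 8b 8f.

8b8f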